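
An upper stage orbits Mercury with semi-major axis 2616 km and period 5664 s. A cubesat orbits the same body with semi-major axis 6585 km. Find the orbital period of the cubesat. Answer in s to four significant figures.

T₂ ≈ 22620 s

Kepler's third law: T² ∝ a³, so T₂ = T₁ (a₂/a₁)^(3/2).
a₂/a₁ = 2.517, (a₂/a₁)^(3/2) = 3.994.
T₂ = 5664 × 3.994 = 22620 s.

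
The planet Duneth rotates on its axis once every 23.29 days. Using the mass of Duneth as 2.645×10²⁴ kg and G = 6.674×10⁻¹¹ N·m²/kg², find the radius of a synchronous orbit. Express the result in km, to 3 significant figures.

r_sync ≈ 2.63×10⁵ km

μ = GM = 6.674×10⁻¹¹ × 2.645×10²⁴ = 1.765×10¹⁴ m³/s².
T = 23.29 days = 2.012×10⁶ s.
A synchronous orbit has period T, so by Kepler's third law a = (μT²/4π²)^(1/3).
μT²/4π² = 1.765×10¹⁴ × (2.012×10⁶)² / 39.48 = 1.811×10²⁵ m³.
a = 2.626×10⁸ m = 2.6259×10⁵ km.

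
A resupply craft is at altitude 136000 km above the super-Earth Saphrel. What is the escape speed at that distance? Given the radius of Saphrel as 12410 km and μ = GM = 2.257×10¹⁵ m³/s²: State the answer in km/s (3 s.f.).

r = 12410 + 136000 = 148410 km = 1.4841×10⁸ m.
Escape speed v_esc = √(2μ/r) = √(2 × 2.257×10¹⁵ / 1.484×10⁸) = √(3.042×10⁷) = 5515 m/s.
= 5.515 km/s.

v_esc ≈ 5.52 km/s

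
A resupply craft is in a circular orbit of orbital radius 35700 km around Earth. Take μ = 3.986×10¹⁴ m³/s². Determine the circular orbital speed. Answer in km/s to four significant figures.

v ≈ 3.341 km/s

r = 35700 km = 3.570×10⁷ m.
For a circular orbit v = √(μ/r) = √(3.986×10¹⁴ / 3.570×10⁷) = √(1.117×10⁷) = 3341 m/s.
That is 3.341 km/s.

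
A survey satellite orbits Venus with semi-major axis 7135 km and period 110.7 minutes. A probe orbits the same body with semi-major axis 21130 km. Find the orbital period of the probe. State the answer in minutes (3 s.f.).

T₂ ≈ 564 minutes

Kepler's third law: T² ∝ a³, so T₂ = T₁ (a₂/a₁)^(3/2).
a₂/a₁ = 2.961, (a₂/a₁)^(3/2) = 5.096.
T₂ = 110.7 × 5.096 = 564.2 minutes.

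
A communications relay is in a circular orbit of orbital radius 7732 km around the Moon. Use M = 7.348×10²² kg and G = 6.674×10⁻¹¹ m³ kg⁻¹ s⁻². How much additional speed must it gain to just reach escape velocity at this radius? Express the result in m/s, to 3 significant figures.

Δv ≈ 330 m/s

μ = GM = 6.674×10⁻¹¹ × 7.348×10²² = 4.904×10¹² m³/s².
r = 7732 km = 7.732×10⁶ m.
Circular speed v_c = √(μ/r) = 796.4 m/s.
Escape speed v_esc = √(2μ/r) = √2 × v_c = 1126 m/s.
Δv = v_esc − v_c = 329.9 m/s.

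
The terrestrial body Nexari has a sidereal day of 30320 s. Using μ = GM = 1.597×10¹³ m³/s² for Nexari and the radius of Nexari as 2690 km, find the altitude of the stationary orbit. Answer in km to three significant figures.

h_sync ≈ 4500 km

A synchronous orbit has period T, so by Kepler's third law a = (μT²/4π²)^(1/3).
μT²/4π² = 1.597×10¹³ × (3.032×10⁴)² / 39.48 = 3.719×10²⁰ m³.
a = 7.191×10⁶ m = 7191.2 km.
Altitude h = a − R = 7191.2 − 2690 = 4501.2 km.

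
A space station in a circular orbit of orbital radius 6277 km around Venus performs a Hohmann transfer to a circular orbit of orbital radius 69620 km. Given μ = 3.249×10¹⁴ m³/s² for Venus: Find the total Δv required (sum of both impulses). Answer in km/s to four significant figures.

Δv_total ≈ 3.832 km/s

r₁ = 6277 km = 6.277×10⁶ m.
r₂ = 69620 km = 6.962×10⁷ m.
Transfer ellipse a_t = (r₁ + r₂)/2 = 3.795×10⁷ m.
At r₁: circular v_c1 = √(μ/r₁) = 7194 m/s; transfer-periapsis v_p = √[μ(2/r₁ − 1/a_t)] = 9745 m/s.
Δv₁ = v_p − v_c1 = 2550 m/s.
At r₂: circular v_c2 = √(μ/r₂) = 2160 m/s; transfer-apoapsis v_a = √[μ(2/r₂ − 1/a_t)] = 878.6 m/s.
Δv₂ = v_c2 − v_a = 1282 m/s.
Total Δv = Δv₁ + Δv₂ = 3832 m/s = 3.832 km/s.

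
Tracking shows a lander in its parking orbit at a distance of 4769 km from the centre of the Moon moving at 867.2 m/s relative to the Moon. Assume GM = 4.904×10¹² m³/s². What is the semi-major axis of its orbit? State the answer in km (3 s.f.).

r = 4.769×10⁶ m.
Specific orbital energy ε = v²/2 − μ/r = (867.2)²/2 − 4.904×10¹²/4.769×10⁶ = -6.523×10⁵ J/kg.
Since ε = −μ/(2a), a = −μ/(2ε) = 3.759×10⁶ m = 3759.1 km.

a ≈ 3760 km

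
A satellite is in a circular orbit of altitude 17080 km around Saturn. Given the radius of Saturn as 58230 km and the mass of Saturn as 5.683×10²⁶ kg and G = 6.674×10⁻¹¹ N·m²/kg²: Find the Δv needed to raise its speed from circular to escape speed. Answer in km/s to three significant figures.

Δv ≈ 9.30 km/s

μ = GM = 6.674×10⁻¹¹ × 5.683×10²⁶ = 3.793×10¹⁶ m³/s².
r = 58230 + 17080 = 75310 km = 7.5310×10⁷ m.
Circular speed v_c = √(μ/r) = 22440 m/s.
Escape speed v_esc = √(2μ/r) = √2 × v_c = 31740 m/s.
Δv = v_esc − v_c = 9296 m/s = 9.296 km/s.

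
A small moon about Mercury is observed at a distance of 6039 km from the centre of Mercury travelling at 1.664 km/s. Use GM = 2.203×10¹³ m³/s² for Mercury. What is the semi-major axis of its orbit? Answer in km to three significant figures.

r = 6.039×10⁶ m.
Specific orbital energy ε = v²/2 − μ/r = (1664)²/2 − 2.203×10¹³/6.039×10⁶ = -2.264×10⁶ J/kg.
Since ε = −μ/(2a), a = −μ/(2ε) = 4.866×10⁶ m = 4866.3 km.

a ≈ 4870 km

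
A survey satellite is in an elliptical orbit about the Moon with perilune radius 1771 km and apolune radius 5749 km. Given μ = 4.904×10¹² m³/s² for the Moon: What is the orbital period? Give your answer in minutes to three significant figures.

Semi-major axis a = (r_p + r_a)/2 = (1771.0 + 5749.0)/2 = 3760.0 km = 3.760×10⁶ m.
By Kepler's third law T = 2π√(a³/μ) = 2π × 3.292×10³ = 2.069×10⁴ s.
= 344.8 minutes.

T ≈ 345 minutes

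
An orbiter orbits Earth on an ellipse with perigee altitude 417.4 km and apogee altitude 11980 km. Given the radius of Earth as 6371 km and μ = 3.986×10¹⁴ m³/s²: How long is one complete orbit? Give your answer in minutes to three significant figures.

r_p = 6371 + 417.4 = 6788.4 km = 6.7884×10⁶ m.
r_a = 6371 + 11980 = 18351 km = 1.8351×10⁷ m.
Semi-major axis a = (r_p + r_a)/2 = (6788.4 + 18351)/2 = 12570 km = 1.257×10⁷ m.
By Kepler's third law T = 2π√(a³/μ) = 2π × 2.232×10³ = 1.402×10⁴ s.
= 233.7 minutes.

T ≈ 234 minutes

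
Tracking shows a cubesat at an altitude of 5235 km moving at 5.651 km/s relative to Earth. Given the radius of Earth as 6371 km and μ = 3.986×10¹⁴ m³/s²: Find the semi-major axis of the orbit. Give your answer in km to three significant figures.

r = 6371 + 5235 = 11606 km = 1.161×10⁷ m.
Vis-viva rearranged: 1/a = 2/r − v²/μ = 1.723×10⁻⁷ − 8.011×10⁻⁸ = 9.221×10⁻⁸ m⁻¹.
a = 1.084×10⁷ m = 10845 km.

a ≈ 10800 km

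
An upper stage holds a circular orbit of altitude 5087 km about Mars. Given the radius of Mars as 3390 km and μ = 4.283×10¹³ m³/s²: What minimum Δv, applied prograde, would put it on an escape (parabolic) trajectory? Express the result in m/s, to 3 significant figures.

Δv ≈ 931 m/s

r = 3390 + 5087 = 8477.0 km = 8.4770×10⁶ m.
Circular speed v_c = √(μ/r) = 2248 m/s.
Escape speed v_esc = √(2μ/r) = √2 × v_c = 3179 m/s.
Δv = v_esc − v_c = 931.1 m/s.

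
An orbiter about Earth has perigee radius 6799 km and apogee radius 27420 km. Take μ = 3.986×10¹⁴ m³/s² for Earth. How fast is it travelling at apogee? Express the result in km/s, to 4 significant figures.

v ≈ 2.403 km/s

Semi-major axis a = (r_p + r_a)/2 = 17110 km = 1.711×10⁷ m.
Vis-viva: v² = μ(2/r − 1/a) = 3.986×10¹⁴ × (7.294×10⁻⁸ − 5.845×10⁻⁸) = 5.777×10⁶ m²/s².
v = 2403 m/s = 2.403 km/s.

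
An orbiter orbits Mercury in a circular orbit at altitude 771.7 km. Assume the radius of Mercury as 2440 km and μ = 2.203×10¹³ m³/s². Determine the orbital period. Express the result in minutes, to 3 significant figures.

r = 2440 + 771.7 = 3211.7 km = 3.2117×10⁶ m.
Kepler's third law: T = 2π√(r³/μ) = 2π√((3.212×10⁶)³ / 2.203×10¹³).
r³/μ = 1.504×10⁶ s², so T = 2π × 1.226×10³ = 7.705×10³ s.
Converting: 7.705×10³ s ÷ 60.00 = 128.4 minutes.

T ≈ 128 minutes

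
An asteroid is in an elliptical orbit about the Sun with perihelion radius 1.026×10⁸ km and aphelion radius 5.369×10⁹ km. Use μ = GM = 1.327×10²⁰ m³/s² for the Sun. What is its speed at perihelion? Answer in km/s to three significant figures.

Semi-major axis a = (r_p + r_a)/2 = 2.7358×10⁹ km = 2.736×10¹² m.
Vis-viva: v² = μ(2/r − 1/a) = 1.327×10²⁰ × (1.949×10⁻¹¹ − 3.655×10⁻¹³) = 2.538×10⁹ m²/s².
v = 50380 m/s = 50.38 km/s.

v ≈ 50.4 km/s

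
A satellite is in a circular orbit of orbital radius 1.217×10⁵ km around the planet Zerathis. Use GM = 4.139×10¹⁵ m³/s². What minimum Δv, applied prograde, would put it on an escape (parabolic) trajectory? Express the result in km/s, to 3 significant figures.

Δv ≈ 2.42 km/s

r = 1.217×10⁵ km = 1.217×10⁸ m.
Circular speed v_c = √(μ/r) = 5832 m/s.
Escape speed v_esc = √(2μ/r) = √2 × v_c = 8247 m/s.
Δv = v_esc − v_c = 2416 m/s = 2.416 km/s.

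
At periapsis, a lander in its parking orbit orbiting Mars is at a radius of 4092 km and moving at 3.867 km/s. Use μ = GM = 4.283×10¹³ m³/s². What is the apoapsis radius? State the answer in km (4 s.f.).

apoapsis radius ≈ 10230 km

r_p = 4.092×10⁶ m.
Specific energy ε = v²/2 − μ/r = -2.990×10⁶ J/kg, so a = −μ/(2ε) = 7.162×10⁶ m.
The apsides satisfy r_p + r_a = 2a, so the apoapsis radius is 2a − r_p = 1.023×10⁷ m = 10233 km.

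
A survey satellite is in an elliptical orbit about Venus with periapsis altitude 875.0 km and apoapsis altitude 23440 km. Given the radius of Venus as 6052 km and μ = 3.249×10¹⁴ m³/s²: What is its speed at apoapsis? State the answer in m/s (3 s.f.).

r_p = 6052 + 875.0 = 6927.0 km = 6.9270×10⁶ m.
r_a = 6052 + 23440 = 29492 km = 2.9492×10⁷ m.
Semi-major axis a = (r_p + r_a)/2 = 18210 km = 1.821×10⁷ m.
Vis-viva: v² = μ(2/r − 1/a) = 3.249×10¹⁴ × (6.782×10⁻⁸ − 5.492×10⁻⁸) = 4.191×10⁶ m²/s².
v = 2047 m/s.

v ≈ 2050 m/s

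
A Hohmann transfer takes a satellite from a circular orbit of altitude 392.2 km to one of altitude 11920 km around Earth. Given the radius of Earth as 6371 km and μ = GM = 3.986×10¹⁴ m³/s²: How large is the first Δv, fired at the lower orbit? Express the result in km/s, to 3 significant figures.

Δv ≈ 1.60 km/s

r₁ = 6371 + 392.2 = 6763.2 km = 6.7632×10⁶ m.
r₂ = 6371 + 11920 = 18291 km = 1.8291×10⁷ m.
Transfer ellipse a_t = (r₁ + r₂)/2 = 1.253×10⁷ m.
At r₁: circular v_c1 = √(μ/r₁) = 7677 m/s; transfer-perigee v_p = √[μ(2/r₁ − 1/a_t)] = 9277 m/s.
Δv₁ = v_p − v_c1 = 1600 m/s.
= 1.600 km/s.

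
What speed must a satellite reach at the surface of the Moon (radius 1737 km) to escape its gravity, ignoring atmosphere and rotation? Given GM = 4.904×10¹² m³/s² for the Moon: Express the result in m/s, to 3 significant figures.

v_esc ≈ 2380 m/s

r = R = 1.737×10⁶ m.
Escape speed v_esc = √(2μ/r) = √(2 × 4.904×10¹² / 1.737×10⁶) = √(5.647×10⁶) = 2376 m/s.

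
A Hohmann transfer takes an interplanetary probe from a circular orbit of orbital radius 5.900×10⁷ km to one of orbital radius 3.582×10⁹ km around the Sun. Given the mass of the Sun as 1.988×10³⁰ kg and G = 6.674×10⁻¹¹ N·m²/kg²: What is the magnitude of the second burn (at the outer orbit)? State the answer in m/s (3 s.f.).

μ = GM = 6.674×10⁻¹¹ × 1.988×10³⁰ = 1.327×10²⁰ m³/s².
r₁ = 5.900×10⁷ km = 5.900×10¹⁰ m.
r₂ = 3.582×10⁹ km = 3.582×10¹² m.
Transfer ellipse a_t = (r₁ + r₂)/2 = 1.820×10¹² m.
At r₁: circular v_c1 = √(μ/r₁) = 47420 m/s; transfer-perihelion v_p = √[μ(2/r₁ − 1/a_t)] = 66520 m/s.
At r₂: circular v_c2 = √(μ/r₂) = 6086 m/s; transfer-aphelion v_a = √[μ(2/r₂ − 1/a_t)] = 1096 m/s.
Δv₂ = v_c2 − v_a = 4990 m/s.

Δv ≈ 4990 m/s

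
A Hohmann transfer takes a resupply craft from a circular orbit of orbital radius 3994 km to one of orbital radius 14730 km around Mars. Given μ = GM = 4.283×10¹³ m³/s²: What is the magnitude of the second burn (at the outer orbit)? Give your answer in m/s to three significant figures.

r₁ = 3994 km = 3.994×10⁶ m.
r₂ = 14730 km = 1.473×10⁷ m.
Transfer ellipse a_t = (r₁ + r₂)/2 = 9.362×10⁶ m.
At r₁: circular v_c1 = √(μ/r₁) = 3275 m/s; transfer-periapsis v_p = √[μ(2/r₁ − 1/a_t)] = 4108 m/s.
At r₂: circular v_c2 = √(μ/r₂) = 1705 m/s; transfer-apoapsis v_a = √[μ(2/r₂ − 1/a_t)] = 1114 m/s.
Δv₂ = v_c2 − v_a = 591.4 m/s.

Δv ≈ 591 m/s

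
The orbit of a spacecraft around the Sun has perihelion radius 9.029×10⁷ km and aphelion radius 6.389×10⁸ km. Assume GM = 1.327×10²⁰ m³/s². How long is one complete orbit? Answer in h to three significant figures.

T ≈ 33400 h

Semi-major axis a = (r_p + r_a)/2 = (9.0290×10⁷ + 6.3890×10⁸)/2 = 3.6460×10⁸ km = 3.646×10¹¹ m.
By Kepler's third law T = 2π√(a³/μ) = 2π × 1.911×10⁷ = 1.201×10⁸ s.
= 33350 h.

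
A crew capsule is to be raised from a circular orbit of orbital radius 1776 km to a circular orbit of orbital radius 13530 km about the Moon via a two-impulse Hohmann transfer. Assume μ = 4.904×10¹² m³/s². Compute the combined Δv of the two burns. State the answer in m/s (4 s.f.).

r₁ = 1776 km = 1.776×10⁶ m.
r₂ = 13530 km = 1.353×10⁷ m.
Transfer ellipse a_t = (r₁ + r₂)/2 = 7.653×10⁶ m.
At r₁: circular v_c1 = √(μ/r₁) = 1662 m/s; transfer-perilune v_p = √[μ(2/r₁ − 1/a_t)] = 2209 m/s.
Δv₁ = v_p − v_c1 = 547.8 m/s.
At r₂: circular v_c2 = √(μ/r₂) = 602.0 m/s; transfer-apolune v_a = √[μ(2/r₂ − 1/a_t)] = 290.0 m/s.
Δv₂ = v_c2 − v_a = 312.0 m/s.
Total Δv = Δv₁ + Δv₂ = 859.8 m/s.

Δv_total ≈ 859.8 m/s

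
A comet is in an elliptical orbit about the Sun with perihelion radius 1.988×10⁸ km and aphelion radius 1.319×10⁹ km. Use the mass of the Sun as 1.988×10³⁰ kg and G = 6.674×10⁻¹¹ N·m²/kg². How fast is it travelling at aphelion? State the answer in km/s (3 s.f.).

μ = GM = 6.674×10⁻¹¹ × 1.988×10³⁰ = 1.327×10²⁰ m³/s².
Semi-major axis a = (r_p + r_a)/2 = 7.5890×10⁸ km = 7.589×10¹¹ m.
Vis-viva: v² = μ(2/r − 1/a) = 1.327×10²⁰ × (1.516×10⁻¹² − 1.318×10⁻¹²) = 2.635×10⁷ m²/s².
v = 5133 m/s = 5.133 km/s.

v ≈ 5.13 km/s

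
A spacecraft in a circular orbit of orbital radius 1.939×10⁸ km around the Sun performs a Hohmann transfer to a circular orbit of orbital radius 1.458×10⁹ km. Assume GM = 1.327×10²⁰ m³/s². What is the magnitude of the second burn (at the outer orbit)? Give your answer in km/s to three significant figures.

r₁ = 1.939×10⁸ km = 1.939×10¹¹ m.
r₂ = 1.458×10⁹ km = 1.458×10¹² m.
Transfer ellipse a_t = (r₁ + r₂)/2 = 8.260×10¹¹ m.
At r₁: circular v_c1 = √(μ/r₁) = 26160 m/s; transfer-perihelion v_p = √[μ(2/r₁ − 1/a_t)] = 34760 m/s.
At r₂: circular v_c2 = √(μ/r₂) = 9540 m/s; transfer-aphelion v_a = √[μ(2/r₂ − 1/a_t)] = 4622 m/s.
Δv₂ = v_c2 − v_a = 4918 m/s.
= 4.918 km/s.

Δv ≈ 4.92 km/s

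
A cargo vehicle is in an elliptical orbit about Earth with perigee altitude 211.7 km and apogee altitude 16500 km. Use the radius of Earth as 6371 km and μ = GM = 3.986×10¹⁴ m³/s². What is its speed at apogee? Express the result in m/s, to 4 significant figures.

r_p = 6371 + 211.7 = 6582.7 km = 6.5827×10⁶ m.
r_a = 6371 + 16500 = 22871 km = 2.2871×10⁷ m.
Semi-major axis a = (r_p + r_a)/2 = 14727 km = 1.473×10⁷ m.
Vis-viva: v² = μ(2/r − 1/a) = 3.986×10¹⁴ × (8.745×10⁻⁸ − 6.790×10⁻⁸) = 7.790×10⁶ m²/s².
v = 2791 m/s.

v ≈ 2791 m/s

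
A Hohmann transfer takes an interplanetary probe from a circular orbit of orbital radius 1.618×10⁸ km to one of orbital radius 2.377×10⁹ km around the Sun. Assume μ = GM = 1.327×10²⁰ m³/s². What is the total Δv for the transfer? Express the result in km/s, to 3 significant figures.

r₁ = 1.618×10⁸ km = 1.618×10¹¹ m.
r₂ = 2.377×10⁹ km = 2.377×10¹² m.
Transfer ellipse a_t = (r₁ + r₂)/2 = 1.269×10¹² m.
At r₁: circular v_c1 = √(μ/r₁) = 28640 m/s; transfer-perihelion v_p = √[μ(2/r₁ − 1/a_t)] = 39190 m/s.
Δv₁ = v_p − v_c1 = 10550 m/s.
At r₂: circular v_c2 = √(μ/r₂) = 7472 m/s; transfer-aphelion v_a = √[μ(2/r₂ − 1/a_t)] = 2668 m/s.
Δv₂ = v_c2 − v_a = 4804 m/s.
Total Δv = Δv₁ + Δv₂ = 15350 m/s = 15.35 km/s.

Δv_total ≈ 15.4 km/s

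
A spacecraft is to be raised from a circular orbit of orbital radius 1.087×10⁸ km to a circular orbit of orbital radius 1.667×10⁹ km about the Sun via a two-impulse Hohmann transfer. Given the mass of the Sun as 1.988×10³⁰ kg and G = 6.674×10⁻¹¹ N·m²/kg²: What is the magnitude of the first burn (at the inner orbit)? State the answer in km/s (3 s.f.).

Δv ≈ 12.9 km/s

μ = GM = 6.674×10⁻¹¹ × 1.988×10³⁰ = 1.327×10²⁰ m³/s².
r₁ = 1.087×10⁸ km = 1.087×10¹¹ m.
r₂ = 1.667×10⁹ km = 1.667×10¹² m.
Transfer ellipse a_t = (r₁ + r₂)/2 = 8.878×10¹¹ m.
At r₁: circular v_c1 = √(μ/r₁) = 34940 m/s; transfer-perihelion v_p = √[μ(2/r₁ − 1/a_t)] = 47870 m/s.
Δv₁ = v_p − v_c1 = 12940 m/s.
= 12.94 km/s.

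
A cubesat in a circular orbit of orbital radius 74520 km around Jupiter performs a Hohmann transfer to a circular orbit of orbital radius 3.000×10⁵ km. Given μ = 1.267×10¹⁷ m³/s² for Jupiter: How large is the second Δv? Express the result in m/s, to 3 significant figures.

Δv ≈ 7590 m/s

r₁ = 74520 km = 7.452×10⁷ m.
r₂ = 3.000×10⁵ km = 3.000×10⁸ m.
Transfer ellipse a_t = (r₁ + r₂)/2 = 1.873×10⁸ m.
At r₁: circular v_c1 = √(μ/r₁) = 41230 m/s; transfer-perijove v_p = √[μ(2/r₁ − 1/a_t)] = 52190 m/s.
At r₂: circular v_c2 = √(μ/r₂) = 20550 m/s; transfer-apojove v_a = √[μ(2/r₂ − 1/a_t)] = 12960 m/s.
Δv₂ = v_c2 − v_a = 7587 m/s.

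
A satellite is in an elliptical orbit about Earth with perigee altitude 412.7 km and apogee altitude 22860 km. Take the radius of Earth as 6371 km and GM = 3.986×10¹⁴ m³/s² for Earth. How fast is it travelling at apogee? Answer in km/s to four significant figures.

v ≈ 2.266 km/s

r_p = 6371 + 412.7 = 6783.7 km = 6.7837×10⁶ m.
r_a = 6371 + 22860 = 29231 km = 2.9231×10⁷ m.
Semi-major axis a = (r_p + r_a)/2 = 18007 km = 1.801×10⁷ m.
Vis-viva: v² = μ(2/r − 1/a) = 3.986×10¹⁴ × (6.842×10⁻⁸ − 5.553×10⁻⁸) = 5.137×10⁶ m²/s².
v = 2266 m/s = 2.266 km/s.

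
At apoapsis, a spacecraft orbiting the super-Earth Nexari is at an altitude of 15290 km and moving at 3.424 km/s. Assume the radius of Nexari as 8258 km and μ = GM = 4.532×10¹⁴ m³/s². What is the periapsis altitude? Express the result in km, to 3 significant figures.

r_a = 8258 + 15290 = 23548 km = 2.355×10⁷ m.
Specific energy ε = v²/2 − μ/r = -1.338×10⁷ J/kg, so a = −μ/(2ε) = 1.693×10⁷ m.
The apsides satisfy r_p + r_a = 2a, so the periapsis radius is 2a − r_a = 1.031×10⁷ m = 10314 km.
Periapsis altitude = 10314 − 8258 = 2055.6 km.

periapsis altitude ≈ 2060 km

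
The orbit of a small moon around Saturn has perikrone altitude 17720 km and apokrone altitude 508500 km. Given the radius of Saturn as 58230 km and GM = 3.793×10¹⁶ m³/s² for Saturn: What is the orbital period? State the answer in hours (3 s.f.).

r_p = 58230 + 17720 = 75950 km = 7.5950×10⁷ m.
r_a = 58230 + 508500 = 566730 km = 5.6673×10⁸ m.
Semi-major axis a = (r_p + r_a)/2 = (75950 + 5.6673×10⁵)/2 = 3.2134×10⁵ km = 3.213×10⁸ m.
By Kepler's third law T = 2π√(a³/μ) = 2π × 2.958×10⁴ = 1.858×10⁵ s.
= 51.62 hours.

T ≈ 51.6 hours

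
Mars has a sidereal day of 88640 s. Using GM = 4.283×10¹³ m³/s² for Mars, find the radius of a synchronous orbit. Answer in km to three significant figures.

r_sync ≈ 20400 km

A synchronous orbit has period T, so by Kepler's third law a = (μT²/4π²)^(1/3).
μT²/4π² = 4.283×10¹³ × (8.864×10⁴)² / 39.48 = 8.524×10²¹ m³.
a = 2.043×10⁷ m = 20428 km.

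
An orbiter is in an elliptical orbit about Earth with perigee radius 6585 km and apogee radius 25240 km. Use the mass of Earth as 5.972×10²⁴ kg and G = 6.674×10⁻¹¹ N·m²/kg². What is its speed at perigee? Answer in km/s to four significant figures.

v ≈ 9.798 km/s

μ = GM = 6.674×10⁻¹¹ × 5.972×10²⁴ = 3.986×10¹⁴ m³/s².
Semi-major axis a = (r_p + r_a)/2 = 15912 km = 1.591×10⁷ m.
Vis-viva: v² = μ(2/r − 1/a) = 3.986×10¹⁴ × (3.037×10⁻⁷ − 6.284×10⁻⁸) = 9.601×10⁷ m²/s².
v = 9798 m/s = 9.798 km/s.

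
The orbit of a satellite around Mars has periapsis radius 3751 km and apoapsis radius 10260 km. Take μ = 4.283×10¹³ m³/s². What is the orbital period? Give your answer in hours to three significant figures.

Semi-major axis a = (r_p + r_a)/2 = (3751.0 + 10260)/2 = 7005.5 km = 7.006×10⁶ m.
By Kepler's third law T = 2π√(a³/μ) = 2π × 2.833×10³ = 1.780×10⁴ s.
= 4.945 hours.

T ≈ 4.94 hours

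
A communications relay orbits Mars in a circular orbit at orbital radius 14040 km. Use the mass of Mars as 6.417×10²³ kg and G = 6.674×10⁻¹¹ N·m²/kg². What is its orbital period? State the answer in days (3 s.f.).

μ = GM = 6.674×10⁻¹¹ × 6.417×10²³ = 4.283×10¹³ m³/s².
r = 14040 km = 1.404×10⁷ m.
Kepler's third law: T = 2π√(r³/μ) = 2π√((1.404×10⁷)³ / 4.283×10¹³).
r³/μ = 6.462×10⁷ s², so T = 2π × 8.039×10³ = 5.051×10⁴ s.
Converting: 5.051×10⁴ s ÷ 86400 = 0.5846 days.

T ≈ 0.585 days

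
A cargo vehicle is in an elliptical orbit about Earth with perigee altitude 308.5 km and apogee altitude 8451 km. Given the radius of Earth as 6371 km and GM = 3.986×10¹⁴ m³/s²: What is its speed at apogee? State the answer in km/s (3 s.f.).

v ≈ 4.09 km/s

r_p = 6371 + 308.5 = 6679.5 km = 6.6795×10⁶ m.
r_a = 6371 + 8451 = 14822 km = 1.4822×10⁷ m.
Semi-major axis a = (r_p + r_a)/2 = 10751 km = 1.075×10⁷ m.
Vis-viva: v² = μ(2/r − 1/a) = 3.986×10¹⁴ × (1.349×10⁻⁷ − 9.302×10⁻⁸) = 1.671×10⁷ m²/s².
v = 4088 m/s = 4.088 km/s.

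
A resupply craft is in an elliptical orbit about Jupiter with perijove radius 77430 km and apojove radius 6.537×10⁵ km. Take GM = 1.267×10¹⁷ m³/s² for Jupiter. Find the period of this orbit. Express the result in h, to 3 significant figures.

Semi-major axis a = (r_p + r_a)/2 = (77430 + 6.5370×10⁵)/2 = 3.6556×10⁵ km = 3.656×10⁸ m.
By Kepler's third law T = 2π√(a³/μ) = 2π × 1.964×10⁴ = 1.234×10⁵ s.
= 34.27 h.

T ≈ 34.3 h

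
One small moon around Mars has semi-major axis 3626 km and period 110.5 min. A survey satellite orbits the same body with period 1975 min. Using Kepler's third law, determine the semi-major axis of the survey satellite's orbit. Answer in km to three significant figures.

a₂ ≈ 24800 km

Kepler's third law: a³ ∝ T², so a₂ = a₁ (T₂/T₁)^(2/3).
T₂/T₁ = 17.87, (T₂/T₁)^(2/3) = 6.836.
a₂ = 3626 × 6.836 = 24790 km.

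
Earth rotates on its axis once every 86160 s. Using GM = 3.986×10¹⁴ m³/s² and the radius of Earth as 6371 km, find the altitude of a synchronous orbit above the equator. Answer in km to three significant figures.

h_sync ≈ 35800 km

A synchronous orbit has period T, so by Kepler's third law a = (μT²/4π²)^(1/3).
μT²/4π² = 3.986×10¹⁴ × (8.616×10⁴)² / 39.48 = 7.495×10²² m³.
a = 4.216×10⁷ m = 42163 km.
Altitude h = a − R = 42163 − 6371 = 35792 km.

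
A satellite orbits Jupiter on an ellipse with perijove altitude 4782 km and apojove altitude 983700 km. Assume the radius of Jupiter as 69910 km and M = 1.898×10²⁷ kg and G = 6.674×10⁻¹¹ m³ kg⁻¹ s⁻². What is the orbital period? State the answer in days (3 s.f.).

T ≈ 2.74 days

μ = GM = 6.674×10⁻¹¹ × 1.898×10²⁷ = 1.267×10¹⁷ m³/s².
r_p = 69910 + 4782 = 74692 km = 7.4692×10⁷ m.
r_a = 69910 + 983700 = 1053600 km = 1.0536×10⁹ m.
Semi-major axis a = (r_p + r_a)/2 = (74692 + 1.0536×10⁶)/2 = 5.6415×10⁵ km = 5.642×10⁸ m.
By Kepler's third law T = 2π√(a³/μ) = 2π × 3.765×10⁴ = 2.366×10⁵ s.
= 2.738 days.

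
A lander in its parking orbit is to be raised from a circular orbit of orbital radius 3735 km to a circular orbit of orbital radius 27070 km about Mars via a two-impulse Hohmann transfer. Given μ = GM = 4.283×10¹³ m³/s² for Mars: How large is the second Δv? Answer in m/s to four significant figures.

r₁ = 3735 km = 3.735×10⁶ m.
r₂ = 27070 km = 2.707×10⁷ m.
Transfer ellipse a_t = (r₁ + r₂)/2 = 1.540×10⁷ m.
At r₁: circular v_c1 = √(μ/r₁) = 3386 m/s; transfer-periapsis v_p = √[μ(2/r₁ − 1/a_t)] = 4489 m/s.
At r₂: circular v_c2 = √(μ/r₂) = 1258 m/s; transfer-apoapsis v_a = √[μ(2/r₂ − 1/a_t)] = 619.4 m/s.
Δv₂ = v_c2 − v_a = 638.4 m/s.

Δv ≈ 638.4 m/s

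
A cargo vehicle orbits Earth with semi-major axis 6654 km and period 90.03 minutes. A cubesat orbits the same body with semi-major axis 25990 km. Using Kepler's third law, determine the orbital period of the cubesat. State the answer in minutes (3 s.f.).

Kepler's third law: T² ∝ a³, so T₂ = T₁ (a₂/a₁)^(3/2).
a₂/a₁ = 3.906, (a₂/a₁)^(3/2) = 7.719.
T₂ = 90.03 × 7.719 = 695.0 minutes.

T₂ ≈ 695 minutes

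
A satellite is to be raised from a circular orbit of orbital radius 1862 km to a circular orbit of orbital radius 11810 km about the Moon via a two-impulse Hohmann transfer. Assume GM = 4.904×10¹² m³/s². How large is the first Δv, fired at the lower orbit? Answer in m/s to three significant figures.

r₁ = 1862 km = 1.862×10⁶ m.
r₂ = 11810 km = 1.181×10⁷ m.
Transfer ellipse a_t = (r₁ + r₂)/2 = 6.836×10⁶ m.
At r₁: circular v_c1 = √(μ/r₁) = 1623 m/s; transfer-perilune v_p = √[μ(2/r₁ − 1/a_t)] = 2133 m/s.
Δv₁ = v_p − v_c1 = 510.2 m/s.

Δv ≈ 510 m/s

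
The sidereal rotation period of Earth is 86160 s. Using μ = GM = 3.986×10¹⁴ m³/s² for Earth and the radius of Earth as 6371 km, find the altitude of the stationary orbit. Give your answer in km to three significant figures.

h_sync ≈ 35800 km

A synchronous orbit has period T, so by Kepler's third law a = (μT²/4π²)^(1/3).
μT²/4π² = 3.986×10¹⁴ × (8.616×10⁴)² / 39.48 = 7.495×10²² m³.
a = 4.216×10⁷ m = 42163 km.
Altitude h = a − R = 42163 − 6371 = 35792 km.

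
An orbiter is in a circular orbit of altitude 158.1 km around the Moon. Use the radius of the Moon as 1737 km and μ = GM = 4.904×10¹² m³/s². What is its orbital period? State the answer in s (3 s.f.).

T ≈ 7400 s

r = 1737 + 158.1 = 1895.1 km = 1.8951×10⁶ m.
Kepler's third law: T = 2π√(r³/μ) = 2π√((1.895×10⁶)³ / 4.904×10¹²).
r³/μ = 1.388×10⁶ s², so T = 2π × 1.178×10³ = 7.402×10³ s.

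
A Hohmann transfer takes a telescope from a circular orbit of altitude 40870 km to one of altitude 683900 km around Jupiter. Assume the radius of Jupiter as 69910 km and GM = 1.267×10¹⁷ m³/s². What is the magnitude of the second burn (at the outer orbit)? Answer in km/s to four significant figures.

r₁ = 69910 + 40870 = 110780 km = 1.1078×10⁸ m.
r₂ = 69910 + 683900 = 753810 km = 7.5381×10⁸ m.
Transfer ellipse a_t = (r₁ + r₂)/2 = 4.323×10⁸ m.
At r₁: circular v_c1 = √(μ/r₁) = 33820 m/s; transfer-perijove v_p = √[μ(2/r₁ − 1/a_t)] = 44660 m/s.
At r₂: circular v_c2 = √(μ/r₂) = 12960 m/s; transfer-apojove v_a = √[μ(2/r₂ − 1/a_t)] = 6563 m/s.
Δv₂ = v_c2 − v_a = 6402 m/s.
= 6.402 km/s.

Δv ≈ 6.402 km/s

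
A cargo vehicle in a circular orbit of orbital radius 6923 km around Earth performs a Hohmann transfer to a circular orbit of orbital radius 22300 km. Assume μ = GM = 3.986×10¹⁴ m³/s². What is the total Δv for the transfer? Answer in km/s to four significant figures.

Δv_total ≈ 3.104 km/s

r₁ = 6923 km = 6.923×10⁶ m.
r₂ = 22300 km = 2.230×10⁷ m.
Transfer ellipse a_t = (r₁ + r₂)/2 = 1.461×10⁷ m.
At r₁: circular v_c1 = √(μ/r₁) = 7588 m/s; transfer-perigee v_p = √[μ(2/r₁ − 1/a_t)] = 9374 m/s.
Δv₁ = v_p − v_c1 = 1786 m/s.
At r₂: circular v_c2 = √(μ/r₂) = 4228 m/s; transfer-apogee v_a = √[μ(2/r₂ − 1/a_t)] = 2910 m/s.
Δv₂ = v_c2 − v_a = 1318 m/s.
Total Δv = Δv₁ + Δv₂ = 3104 m/s = 3.104 km/s.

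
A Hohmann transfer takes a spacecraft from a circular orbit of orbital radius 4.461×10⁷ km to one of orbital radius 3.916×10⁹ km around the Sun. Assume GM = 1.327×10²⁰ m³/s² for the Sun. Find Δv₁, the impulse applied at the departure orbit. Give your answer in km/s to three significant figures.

Δv ≈ 22.2 km/s

r₁ = 4.461×10⁷ km = 4.461×10¹⁰ m.
r₂ = 3.916×10⁹ km = 3.916×10¹² m.
Transfer ellipse a_t = (r₁ + r₂)/2 = 1.980×10¹² m.
At r₁: circular v_c1 = √(μ/r₁) = 54540 m/s; transfer-perihelion v_p = √[μ(2/r₁ − 1/a_t)] = 76700 m/s.
Δv₁ = v_p − v_c1 = 22160 m/s.
= 22.16 km/s.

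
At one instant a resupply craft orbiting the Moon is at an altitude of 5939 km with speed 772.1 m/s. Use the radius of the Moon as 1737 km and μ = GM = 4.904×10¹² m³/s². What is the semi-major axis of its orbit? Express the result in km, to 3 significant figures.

r = 1737 + 5939 = 7676.0 km = 7.676×10⁶ m.
Vis-viva rearranged: 1/a = 2/r − v²/μ = 2.606×10⁻⁷ − 1.216×10⁻⁷ = 1.390×10⁻⁷ m⁻¹.
a = 7.195×10⁶ m = 7194.7 km.

a ≈ 7190 km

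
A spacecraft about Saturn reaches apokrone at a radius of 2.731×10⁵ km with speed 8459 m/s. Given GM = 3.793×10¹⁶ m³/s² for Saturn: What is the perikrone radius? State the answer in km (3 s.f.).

r_a = 2.731×10⁸ m.
Specific energy ε = v²/2 − μ/r = -1.031×10⁸ J/kg, so a = −μ/(2ε) = 1.839×10⁸ m.
The apsides satisfy r_p + r_a = 2a, so the perikrone radius is 2a − r_a = 9.476×10⁷ m = 94761 km.

perikrone radius ≈ 94800 km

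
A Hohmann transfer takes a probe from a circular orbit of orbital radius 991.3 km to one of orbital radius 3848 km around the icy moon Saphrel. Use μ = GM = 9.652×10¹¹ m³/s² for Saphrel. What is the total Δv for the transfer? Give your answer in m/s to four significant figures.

r₁ = 991.3 km = 9.913×10⁵ m.
r₂ = 3848 km = 3.848×10⁶ m.
Transfer ellipse a_t = (r₁ + r₂)/2 = 2.420×10⁶ m.
At r₁: circular v_c1 = √(μ/r₁) = 986.7 m/s; transfer-periapsis v_p = √[μ(2/r₁ − 1/a_t)] = 1244 m/s.
Δv₁ = v_p − v_c1 = 257.6 m/s.
At r₂: circular v_c2 = √(μ/r₂) = 500.8 m/s; transfer-apoapsis v_a = √[μ(2/r₂ − 1/a_t)] = 320.6 m/s.
Δv₂ = v_c2 − v_a = 180.3 m/s.
Total Δv = Δv₁ + Δv₂ = 437.9 m/s.

Δv_total ≈ 437.9 m/s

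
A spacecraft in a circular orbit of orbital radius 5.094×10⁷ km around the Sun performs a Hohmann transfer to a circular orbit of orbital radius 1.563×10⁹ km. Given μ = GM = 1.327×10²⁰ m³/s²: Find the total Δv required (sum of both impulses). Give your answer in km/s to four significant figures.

r₁ = 5.094×10⁷ km = 5.094×10¹⁰ m.
r₂ = 1.563×10⁹ km = 1.563×10¹² m.
Transfer ellipse a_t = (r₁ + r₂)/2 = 8.070×10¹¹ m.
At r₁: circular v_c1 = √(μ/r₁) = 51040 m/s; transfer-perihelion v_p = √[μ(2/r₁ − 1/a_t)] = 71030 m/s.
Δv₁ = v_p − v_c1 = 19990 m/s.
At r₂: circular v_c2 = √(μ/r₂) = 9214 m/s; transfer-aphelion v_a = √[μ(2/r₂ − 1/a_t)] = 2315 m/s.
Δv₂ = v_c2 − v_a = 6899 m/s.
Total Δv = Δv₁ + Δv₂ = 26890 m/s = 26.89 km/s.

Δv_total ≈ 26.89 km/s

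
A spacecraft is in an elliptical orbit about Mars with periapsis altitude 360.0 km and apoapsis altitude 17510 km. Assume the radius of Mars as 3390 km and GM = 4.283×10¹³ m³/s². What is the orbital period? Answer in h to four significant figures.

r_p = 3390 + 360.0 = 3750.0 km = 3.7500×10⁶ m.
r_a = 3390 + 17510 = 20900 km = 2.0900×10⁷ m.
Semi-major axis a = (r_p + r_a)/2 = (3750.0 + 20900)/2 = 12325 km = 1.232×10⁷ m.
By Kepler's third law T = 2π√(a³/μ) = 2π × 6.612×10³ = 4.154×10⁴ s.
= 11.54 h.

T ≈ 11.54 h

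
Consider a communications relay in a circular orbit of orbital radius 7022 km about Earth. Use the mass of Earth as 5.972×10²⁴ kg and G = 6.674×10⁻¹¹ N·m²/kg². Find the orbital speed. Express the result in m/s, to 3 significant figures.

μ = GM = 6.674×10⁻¹¹ × 5.972×10²⁴ = 3.986×10¹⁴ m³/s².
r = 7022 km = 7.022×10⁶ m.
For a circular orbit v = √(μ/r) = √(3.986×10¹⁴ / 7.022×10⁶) = √(5.676×10⁷) = 7534 m/s.

v ≈ 7530 m/s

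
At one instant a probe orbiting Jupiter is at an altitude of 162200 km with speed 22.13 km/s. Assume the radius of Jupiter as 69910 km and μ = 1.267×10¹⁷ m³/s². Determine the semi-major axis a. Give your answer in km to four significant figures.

r = 69910 + 162200 = 2.3211×10⁵ km = 2.321×10⁸ m.
Vis-viva rearranged: 1/a = 2/r − v²/μ = 8.617×10⁻⁹ − 3.865×10⁻⁹ = 4.751×10⁻⁹ m⁻¹.
a = 2.105×10⁸ m = 2.1047×10⁵ km.

a ≈ 2.105×10⁵ km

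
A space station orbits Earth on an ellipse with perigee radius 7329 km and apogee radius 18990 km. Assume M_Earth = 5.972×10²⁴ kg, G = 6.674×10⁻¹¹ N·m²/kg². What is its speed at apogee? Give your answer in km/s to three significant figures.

μ = GM = 6.674×10⁻¹¹ × 5.972×10²⁴ = 3.986×10¹⁴ m³/s².
Semi-major axis a = (r_p + r_a)/2 = 13160 km = 1.316×10⁷ m.
Vis-viva: v² = μ(2/r − 1/a) = 3.986×10¹⁴ × (1.053×10⁻⁷ − 7.599×10⁻⁸) = 1.169×10⁷ m²/s².
v = 3419 m/s = 3.419 km/s.

v ≈ 3.42 km/s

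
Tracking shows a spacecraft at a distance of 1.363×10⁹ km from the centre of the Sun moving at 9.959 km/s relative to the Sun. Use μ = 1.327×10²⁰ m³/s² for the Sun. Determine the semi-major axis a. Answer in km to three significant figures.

a ≈ 1.39×10⁹ km

r = 1.363×10¹² m.
Specific orbital energy ε = v²/2 − μ/r = (9959)²/2 − 1.327×10²⁰/1.363×10¹² = -4.777×10⁷ J/kg.
Since ε = −μ/(2a), a = −μ/(2ε) = 1.389×10¹² m = 1.3890×10⁹ km.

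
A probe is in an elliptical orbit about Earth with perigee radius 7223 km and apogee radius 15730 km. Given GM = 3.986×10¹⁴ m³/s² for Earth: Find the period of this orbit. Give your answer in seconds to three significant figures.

T ≈ 12200 seconds

Semi-major axis a = (r_p + r_a)/2 = (7223.0 + 15730)/2 = 11476 km = 1.148×10⁷ m.
By Kepler's third law T = 2π√(a³/μ) = 2π × 1.947×10³ = 1.224×10⁴ s.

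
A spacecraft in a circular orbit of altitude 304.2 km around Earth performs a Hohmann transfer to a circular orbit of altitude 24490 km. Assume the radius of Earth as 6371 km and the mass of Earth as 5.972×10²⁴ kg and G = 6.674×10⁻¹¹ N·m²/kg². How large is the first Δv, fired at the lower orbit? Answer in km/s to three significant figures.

Δv ≈ 2.18 km/s

μ = GM = 6.674×10⁻¹¹ × 5.972×10²⁴ = 3.986×10¹⁴ m³/s².
r₁ = 6371 + 304.2 = 6675.2 km = 6.6752×10⁶ m.
r₂ = 6371 + 24490 = 30861 km = 3.0861×10⁷ m.
Transfer ellipse a_t = (r₁ + r₂)/2 = 1.877×10⁷ m.
At r₁: circular v_c1 = √(μ/r₁) = 7727 m/s; transfer-perigee v_p = √[μ(2/r₁ − 1/a_t)] = 9909 m/s.
Δv₁ = v_p − v_c1 = 2182 m/s.
= 2.182 km/s.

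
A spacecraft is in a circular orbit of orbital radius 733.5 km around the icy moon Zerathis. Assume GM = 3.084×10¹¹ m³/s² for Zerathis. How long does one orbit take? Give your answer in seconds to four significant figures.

r = 733.5 km = 7.335×10⁵ m.
Kepler's third law: T = 2π√(r³/μ) = 2π√((7.335×10⁵)³ / 3.084×10¹¹).
r³/μ = 1.280×10⁶ s², so T = 2π × 1.131×10³ = 7.108×10³ s.

T ≈ 7108 seconds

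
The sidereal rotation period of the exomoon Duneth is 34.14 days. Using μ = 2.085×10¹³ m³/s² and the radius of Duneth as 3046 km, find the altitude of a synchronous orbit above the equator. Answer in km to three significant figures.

T = 34.14 days = 2.950×10⁶ s.
A synchronous orbit has period T, so by Kepler's third law a = (μT²/4π²)^(1/3).
μT²/4π² = 2.085×10¹³ × (2.950×10⁶)² / 39.48 = 4.595×10²⁴ m³.
a = 1.663×10⁸ m = 1.6625×10⁵ km.
Altitude h = a − R = 1.6625×10⁵ − 3046 = 1.6321×10⁵ km.

h_sync ≈ 1.63×10⁵ km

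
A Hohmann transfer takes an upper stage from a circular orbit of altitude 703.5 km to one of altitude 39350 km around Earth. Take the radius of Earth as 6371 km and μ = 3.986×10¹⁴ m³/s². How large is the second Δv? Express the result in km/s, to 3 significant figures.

Δv ≈ 1.42 km/s

r₁ = 6371 + 703.5 = 7074.5 km = 7.0745×10⁶ m.
r₂ = 6371 + 39350 = 45721 km = 4.5721×10⁷ m.
Transfer ellipse a_t = (r₁ + r₂)/2 = 2.640×10⁷ m.
At r₁: circular v_c1 = √(μ/r₁) = 7506 m/s; transfer-perigee v_p = √[μ(2/r₁ − 1/a_t)] = 9879 m/s.
At r₂: circular v_c2 = √(μ/r₂) = 2953 m/s; transfer-apogee v_a = √[μ(2/r₂ − 1/a_t)] = 1529 m/s.
Δv₂ = v_c2 − v_a = 1424 m/s.
= 1.424 km/s.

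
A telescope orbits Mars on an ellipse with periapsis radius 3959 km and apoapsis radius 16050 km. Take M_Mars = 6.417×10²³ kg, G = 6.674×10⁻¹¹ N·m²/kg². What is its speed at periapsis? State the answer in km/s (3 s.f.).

μ = GM = 6.674×10⁻¹¹ × 6.417×10²³ = 4.283×10¹³ m³/s².
Semi-major axis a = (r_p + r_a)/2 = 10004 km = 1.000×10⁷ m.
Vis-viva: v² = μ(2/r − 1/a) = 4.283×10¹³ × (5.052×10⁻⁷ − 9.996×10⁻⁸) = 1.735×10⁷ m²/s².
v = 4166 m/s = 4.166 km/s.

v ≈ 4.17 km/s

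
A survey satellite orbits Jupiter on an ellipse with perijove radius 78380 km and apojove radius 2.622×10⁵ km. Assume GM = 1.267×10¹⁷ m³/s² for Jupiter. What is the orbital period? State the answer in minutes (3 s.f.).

T ≈ 654 minutes

Semi-major axis a = (r_p + r_a)/2 = (78380 + 2.6220×10⁵)/2 = 1.7029×10⁵ km = 1.703×10⁸ m.
By Kepler's third law T = 2π√(a³/μ) = 2π × 6.243×10³ = 3.923×10⁴ s.
= 653.8 minutes.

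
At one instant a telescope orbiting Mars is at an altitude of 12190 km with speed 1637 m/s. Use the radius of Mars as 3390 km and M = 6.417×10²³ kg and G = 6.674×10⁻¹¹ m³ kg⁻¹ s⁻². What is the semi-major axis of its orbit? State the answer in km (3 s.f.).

μ = GM = 6.674×10⁻¹¹ × 6.417×10²³ = 4.283×10¹³ m³/s².
r = 3390 + 12190 = 15580 km = 1.558×10⁷ m.
Vis-viva rearranged: 1/a = 2/r − v²/μ = 1.284×10⁻⁷ − 6.257×10⁻⁸ = 6.580×10⁻⁸ m⁻¹.
a = 1.520×10⁷ m = 15198 km.

a ≈ 15200 km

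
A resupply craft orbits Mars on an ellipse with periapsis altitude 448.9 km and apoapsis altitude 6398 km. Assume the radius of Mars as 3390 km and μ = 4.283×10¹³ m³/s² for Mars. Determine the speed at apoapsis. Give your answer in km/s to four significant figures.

v ≈ 1.570 km/s

r_p = 3390 + 448.9 = 3838.9 km = 3.8389×10⁶ m.
r_a = 3390 + 6398 = 9788.0 km = 9.7880×10⁶ m.
Semi-major axis a = (r_p + r_a)/2 = 6813.4 km = 6.813×10⁶ m.
Vis-viva: v² = μ(2/r − 1/a) = 4.283×10¹³ × (2.043×10⁻⁷ − 1.468×10⁻⁷) = 2.465×10⁶ m²/s².
v = 1570 m/s = 1.570 km/s.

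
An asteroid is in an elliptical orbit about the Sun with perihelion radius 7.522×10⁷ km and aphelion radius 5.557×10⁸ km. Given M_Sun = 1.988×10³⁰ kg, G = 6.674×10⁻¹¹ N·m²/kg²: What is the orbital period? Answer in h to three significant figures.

T ≈ 26800 h

μ = GM = 6.674×10⁻¹¹ × 1.988×10³⁰ = 1.327×10²⁰ m³/s².
Semi-major axis a = (r_p + r_a)/2 = (7.5220×10⁷ + 5.5570×10⁸)/2 = 3.1546×10⁸ km = 3.155×10¹¹ m.
By Kepler's third law T = 2π√(a³/μ) = 2π × 1.538×10⁷ = 9.665×10⁷ s.
= 26850 h.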